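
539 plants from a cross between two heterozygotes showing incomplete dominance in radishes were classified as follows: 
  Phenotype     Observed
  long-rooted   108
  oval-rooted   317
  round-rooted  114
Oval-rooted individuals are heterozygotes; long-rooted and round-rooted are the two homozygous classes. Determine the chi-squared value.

With incomplete dominance, a heterozygote × heterozygote cross gives a 1:2:1 phenotypic ratio.
Total ratio parts = 4. Expected numbers out of 539:
  long-rooted: 539 × 1/4 = 134.75
  oval-rooted: 539 × 2/4 = 269.5
  round-rooted: 539 × 1/4 = 134.75
χ² = Σ (O − E)² / E
  long-rooted: (108 − 134.75)² / 134.75 = 5.3103
  oval-rooted: (317 − 269.5)² / 269.5 = 8.3720
  round-rooted: (114 − 134.75)² / 134.75 = 3.1953
χ² = 5.3103 + 8.3720 + 3.1953 = 16.8776 ≈ 16.878

16.878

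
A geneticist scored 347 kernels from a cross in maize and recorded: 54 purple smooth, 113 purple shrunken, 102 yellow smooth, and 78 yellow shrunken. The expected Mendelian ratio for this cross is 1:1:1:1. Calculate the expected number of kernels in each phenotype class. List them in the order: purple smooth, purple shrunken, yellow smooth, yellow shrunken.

Under the 1:1:1:1 hypothesis (Σ ratio = 4, N = 347):
  purple smooth: 347 × 1/4 = 86.75
  purple shrunken: 347 × 1/4 = 86.75
  yellow smooth: 347 × 1/4 = 86.75
  yellow shrunken: 347 × 1/4 = 86.75

86.75, 86.75, 86.75, 86.75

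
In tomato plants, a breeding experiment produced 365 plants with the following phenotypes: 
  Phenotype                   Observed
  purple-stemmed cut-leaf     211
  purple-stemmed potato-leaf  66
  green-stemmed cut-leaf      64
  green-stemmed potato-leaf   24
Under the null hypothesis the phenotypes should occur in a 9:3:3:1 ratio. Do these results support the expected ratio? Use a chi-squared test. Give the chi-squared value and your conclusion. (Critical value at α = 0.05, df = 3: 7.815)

Expected counts for N = 365 under a 9:3:3:1 ratio (total parts = 16):
  purple-stemmed cut-leaf: 365 × 9/16 = 205.3125
  purple-stemmed potato-leaf: 365 × 3/16 = 68.4375
  green-stemmed cut-leaf: 365 × 3/16 = 68.4375
  green-stemmed potato-leaf: 365 × 1/16 = 22.8125
χ² = Σ (O − E)² / E
  purple-stemmed cut-leaf: (211 − 205.3125)² / 205.3125 = 0.1576
  purple-stemmed potato-leaf: (66 − 68.4375)² / 68.4375 = 0.0868
  green-stemmed cut-leaf: (64 − 68.4375)² / 68.4375 = 0.2877
  green-stemmed potato-leaf: (24 − 22.8125)² / 22.8125 = 0.0618
χ² = 0.1576 + 0.0868 + 0.2877 + 0.0618 = 0.5939 ≈ 0.594
Degrees of freedom = 4 − 1 = 3; critical value at α = 0.05 is 7.815.
Since 0.594 < 7.815, we fail to reject the null hypothesis — the data are consistent with the 9:3:3:1 ratio.

0.594; consistent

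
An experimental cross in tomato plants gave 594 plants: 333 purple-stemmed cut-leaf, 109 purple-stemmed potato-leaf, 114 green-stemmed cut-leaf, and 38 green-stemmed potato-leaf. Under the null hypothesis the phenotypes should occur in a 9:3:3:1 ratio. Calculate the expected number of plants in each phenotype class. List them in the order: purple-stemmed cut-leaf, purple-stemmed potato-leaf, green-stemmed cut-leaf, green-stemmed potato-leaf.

Total ratio parts = 16. Expected numbers out of 594:
  purple-stemmed cut-leaf: 594 × 9/16 = 334.125
  purple-stemmed potato-leaf: 594 × 3/16 = 111.375
  green-stemmed cut-leaf: 594 × 3/16 = 111.375
  green-stemmed potato-leaf: 594 × 1/16 = 37.125

334.125, 111.375, 111.375, 37.125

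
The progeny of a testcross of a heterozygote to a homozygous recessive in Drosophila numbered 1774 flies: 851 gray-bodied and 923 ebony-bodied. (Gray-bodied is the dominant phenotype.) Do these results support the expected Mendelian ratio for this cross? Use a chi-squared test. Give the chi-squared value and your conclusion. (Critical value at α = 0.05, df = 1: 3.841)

2.922; consistent

A testcross of a heterozygote (Aa × aa) gives a 1:1 phenotypic ratio.
Expected counts for N = 1774 under a 1:1 ratio (total parts = 2):
  gray-bodied: 1774 × 1/2 = 887
  ebony-bodied: 1774 × 1/2 = 887
χ² = Σ (O − E)² / E
  gray-bodied: (851 − 887)² / 887 = 1.4611
  ebony-bodied: (923 − 887)² / 887 = 1.4611
χ² = 1.4611 + 1.4611 = 2.9222 ≈ 2.922
Degrees of freedom = 2 − 1 = 1; critical value at α = 0.05 is 3.841.
Since 2.922 < 3.841, we fail to reject the null hypothesis — the data are consistent with the 1:1 ratio.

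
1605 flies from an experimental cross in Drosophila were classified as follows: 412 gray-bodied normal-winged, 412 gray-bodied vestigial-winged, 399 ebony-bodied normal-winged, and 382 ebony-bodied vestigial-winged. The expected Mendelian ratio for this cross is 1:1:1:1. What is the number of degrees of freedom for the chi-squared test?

3

A goodness-of-fit test with 4 phenotype classes has df = 4 − 1 = 3.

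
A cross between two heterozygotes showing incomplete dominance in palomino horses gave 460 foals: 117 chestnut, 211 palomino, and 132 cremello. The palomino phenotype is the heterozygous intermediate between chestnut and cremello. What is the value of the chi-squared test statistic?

With incomplete dominance, a heterozygote × heterozygote cross gives a 1:2:1 phenotypic ratio.
The 1:2:1 ratio has 4 parts, so with N = 460 the expected counts are:
  chestnut: 460 × 1/4 = 115
  palomino: 460 × 2/4 = 230
  cremello: 460 × 1/4 = 115
χ² = Σ (O − E)² / E
  chestnut: (117 − 115)² / 115 = 0.0348
  palomino: (211 − 230)² / 230 = 1.5696
  cremello: (132 − 115)² / 115 = 2.5130
χ² = 0.0348 + 1.5696 + 2.5130 = 4.1174 ≈ 4.117

4.117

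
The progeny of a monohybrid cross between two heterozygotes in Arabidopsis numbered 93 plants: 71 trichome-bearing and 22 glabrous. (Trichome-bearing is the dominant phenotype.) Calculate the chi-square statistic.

For a monohybrid cross between heterozygotes with complete dominance, the expected phenotypic ratio is 3:1.
The 3:1 ratio has 4 parts, so with N = 93 the expected counts are:
  trichome-bearing: 93 × 3/4 = 69.75
  glabrous: 93 × 1/4 = 23.25
χ² = Σ (O − E)² / E
  trichome-bearing: (71 − 69.75)² / 69.75 = 0.0224
  glabrous: (22 − 23.25)² / 23.25 = 0.0672
χ² = 0.0224 + 0.0672 = 0.0896 ≈ 0.090

0.090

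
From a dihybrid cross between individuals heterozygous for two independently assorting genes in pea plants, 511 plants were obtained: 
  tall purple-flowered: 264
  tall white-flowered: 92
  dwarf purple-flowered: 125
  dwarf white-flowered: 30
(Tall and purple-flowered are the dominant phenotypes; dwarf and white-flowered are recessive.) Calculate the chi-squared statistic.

11.072

A dihybrid F₂ with independent assortment and complete dominance at both loci gives a 9:3:3:1 phenotypic ratio.
The 9:3:3:1 ratio has 16 parts, so with N = 511 the expected counts are:
  tall purple-flowered: 511 × 9/16 = 287.4375
  tall white-flowered: 511 × 3/16 = 95.8125
  dwarf purple-flowered: 511 × 3/16 = 95.8125
  dwarf white-flowered: 511 × 1/16 = 31.9375
χ² = Σ (O − E)² / E
  tall purple-flowered: (264 − 287.4375)² / 287.4375 = 1.9111
  tall white-flowered: (92 − 95.8125)² / 95.8125 = 0.1517
  dwarf purple-flowered: (125 − 95.8125)² / 95.8125 = 8.8914
  dwarf white-flowered: (30 − 31.9375)² / 31.9375 = 0.1175
χ² = 1.9111 + 0.1517 + 8.8914 + 0.1175 = 11.0717 ≈ 11.072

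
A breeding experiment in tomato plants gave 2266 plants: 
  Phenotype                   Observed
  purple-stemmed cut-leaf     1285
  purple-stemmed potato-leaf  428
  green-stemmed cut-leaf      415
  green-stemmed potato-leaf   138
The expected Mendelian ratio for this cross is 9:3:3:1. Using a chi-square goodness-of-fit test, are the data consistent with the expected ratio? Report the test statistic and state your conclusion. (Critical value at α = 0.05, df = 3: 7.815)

0.430; consistent

Under the 9:3:3:1 hypothesis (Σ ratio = 16, N = 2266):
  purple-stemmed cut-leaf: 2266 × 9/16 = 1274.625
  purple-stemmed potato-leaf: 2266 × 3/16 = 424.875
  green-stemmed cut-leaf: 2266 × 3/16 = 424.875
  green-stemmed potato-leaf: 2266 × 1/16 = 141.625
χ² = Σ (O − E)² / E
  purple-stemmed cut-leaf: (1285 − 1274.625)² / 1274.625 = 0.0844
  purple-stemmed potato-leaf: (428 − 424.875)² / 424.875 = 0.0230
  green-stemmed cut-leaf: (415 − 424.875)² / 424.875 = 0.2295
  green-stemmed potato-leaf: (138 − 141.625)² / 141.625 = 0.0928
χ² = 0.0844 + 0.0230 + 0.2295 + 0.0928 = 0.4297 ≈ 0.430
Degrees of freedom = 4 − 1 = 3; critical value at α = 0.05 is 7.815.
Since 0.430 < 7.815, we fail to reject the null hypothesis — the data are consistent with the 9:3:3:1 ratio.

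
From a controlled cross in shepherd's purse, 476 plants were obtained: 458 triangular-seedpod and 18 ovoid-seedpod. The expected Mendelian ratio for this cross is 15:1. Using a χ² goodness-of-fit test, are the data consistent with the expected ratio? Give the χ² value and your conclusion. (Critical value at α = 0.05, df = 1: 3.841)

The 15:1 ratio has 16 parts, so with N = 476 the expected counts are:
  triangular-seedpod: 476 × 15/16 = 446.25
  ovoid-seedpod: 476 × 1/16 = 29.75
χ² = Σ (O − E)² / E
  triangular-seedpod: (458 − 446.25)² / 446.25 = 0.3094
  ovoid-seedpod: (18 − 29.75)² / 29.75 = 4.6408
χ² = 0.3094 + 4.6408 = 4.9502 ≈ 4.950
Degrees of freedom = 2 − 1 = 1; critical value at α = 0.05 is 3.841.
Since 4.950 > 3.841, we reject the null hypothesis — the data do not fit the 15:1 ratio.

4.950; not consistent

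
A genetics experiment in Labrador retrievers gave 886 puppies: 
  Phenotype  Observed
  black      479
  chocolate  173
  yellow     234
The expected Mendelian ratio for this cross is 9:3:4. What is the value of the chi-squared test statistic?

Total ratio parts = 16. Expected numbers out of 886:
  black: 886 × 9/16 = 498.375
  chocolate: 886 × 3/16 = 166.125
  yellow: 886 × 4/16 = 221.5
χ² = Σ (O − E)² / E
  black: (479 − 498.375)² / 498.375 = 0.7532
  chocolate: (173 − 166.125)² / 166.125 = 0.2845
  yellow: (234 − 221.5)² / 221.5 = 0.7054
χ² = 0.7532 + 0.2845 + 0.7054 = 1.7431 ≈ 1.743

1.743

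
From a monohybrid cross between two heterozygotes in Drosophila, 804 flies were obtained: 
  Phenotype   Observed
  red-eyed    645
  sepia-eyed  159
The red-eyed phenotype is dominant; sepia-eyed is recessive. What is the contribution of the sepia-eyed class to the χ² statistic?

For a monohybrid cross between heterozygotes with complete dominance, the expected phenotypic ratio is 3:1.
Under the 3:1 hypothesis (Σ ratio = 4, N = 804):
  red-eyed: 804 × 3/4 = 603
  sepia-eyed: 804 × 1/4 = 201
Contribution of sepia-eyed: (159 − 201)² / 201 = 8.7761

8.776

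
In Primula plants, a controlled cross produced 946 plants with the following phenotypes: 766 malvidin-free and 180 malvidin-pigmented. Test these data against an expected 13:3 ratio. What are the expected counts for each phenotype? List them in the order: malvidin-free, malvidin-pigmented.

Under the 13:3 hypothesis (Σ ratio = 16, N = 946):
  malvidin-free: 946 × 13/16 = 768.625
  malvidin-pigmented: 946 × 3/16 = 177.375

768.625, 177.375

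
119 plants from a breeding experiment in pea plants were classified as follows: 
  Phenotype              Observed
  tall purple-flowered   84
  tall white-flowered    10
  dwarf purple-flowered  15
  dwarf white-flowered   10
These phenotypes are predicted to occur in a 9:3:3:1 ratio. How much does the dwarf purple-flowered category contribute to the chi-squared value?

2.397

Expected counts for N = 119 under a 9:3:3:1 ratio (total parts = 16):
  tall purple-flowered: 119 × 9/16 = 66.9375
  tall white-flowered: 119 × 3/16 = 22.3125
  dwarf purple-flowered: 119 × 3/16 = 22.3125
  dwarf white-flowered: 119 × 1/16 = 7.4375
Contribution of dwarf purple-flowered: (15 − 22.3125)² / 22.3125 = 2.3965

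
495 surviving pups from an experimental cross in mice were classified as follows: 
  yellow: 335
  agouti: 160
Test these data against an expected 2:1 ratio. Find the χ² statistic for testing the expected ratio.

0.227

Total ratio parts = 3. Expected numbers out of 495:
  yellow: 495 × 2/3 = 330
  agouti: 495 × 1/3 = 165
χ² = Σ (O − E)² / E
  yellow: (335 − 330)² / 330 = 0.0758
  agouti: (160 − 165)² / 165 = 0.1515
χ² = 0.0758 + 0.1515 = 0.2273 ≈ 0.227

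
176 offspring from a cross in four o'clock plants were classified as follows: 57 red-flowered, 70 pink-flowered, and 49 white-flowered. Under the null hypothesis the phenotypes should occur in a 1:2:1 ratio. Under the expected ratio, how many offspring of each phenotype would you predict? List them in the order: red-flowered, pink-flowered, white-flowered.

Total ratio parts = 4. Expected numbers out of 176:
  red-flowered: 176 × 1/4 = 44
  pink-flowered: 176 × 2/4 = 88
  white-flowered: 176 × 1/4 = 44

44, 88, 44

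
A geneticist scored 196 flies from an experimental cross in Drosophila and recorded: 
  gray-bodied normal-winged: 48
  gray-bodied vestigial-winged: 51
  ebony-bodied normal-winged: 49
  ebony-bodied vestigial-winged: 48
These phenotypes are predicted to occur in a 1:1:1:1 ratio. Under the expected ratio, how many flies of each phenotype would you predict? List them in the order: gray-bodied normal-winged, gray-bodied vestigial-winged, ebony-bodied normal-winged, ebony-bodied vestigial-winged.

Total ratio parts = 4. Expected numbers out of 196:
  gray-bodied normal-winged: 196 × 1/4 = 49
  gray-bodied vestigial-winged: 196 × 1/4 = 49
  ebony-bodied normal-winged: 196 × 1/4 = 49
  ebony-bodied vestigial-winged: 196 × 1/4 = 49

49, 49, 49, 49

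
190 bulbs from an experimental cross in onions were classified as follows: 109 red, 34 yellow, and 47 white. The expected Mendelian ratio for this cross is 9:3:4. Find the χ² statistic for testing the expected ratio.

Under the 9:3:4 hypothesis (Σ ratio = 16, N = 190):
  red: 190 × 9/16 = 106.875
  yellow: 190 × 3/16 = 35.625
  white: 190 × 4/16 = 47.5
χ² = Σ (O − E)² / E
  red: (109 − 106.875)² / 106.875 = 0.0423
  yellow: (34 − 35.625)² / 35.625 = 0.0741
  white: (47 − 47.5)² / 47.5 = 0.0053
χ² = 0.0423 + 0.0741 + 0.0053 = 0.1217 ≈ 0.122

0.122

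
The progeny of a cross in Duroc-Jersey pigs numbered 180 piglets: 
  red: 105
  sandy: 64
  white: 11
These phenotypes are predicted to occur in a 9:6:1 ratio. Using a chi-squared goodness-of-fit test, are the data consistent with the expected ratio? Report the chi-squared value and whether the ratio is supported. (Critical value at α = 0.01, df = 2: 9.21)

Expected counts for N = 180 under a 9:6:1 ratio (total parts = 16):
  red: 180 × 9/16 = 101.25
  sandy: 180 × 6/16 = 67.5
  white: 180 × 1/16 = 11.25
χ² = Σ (O − E)² / E
  red: (105 − 101.25)² / 101.25 = 0.1389
  sandy: (64 − 67.5)² / 67.5 = 0.1815
  white: (11 − 11.25)² / 11.25 = 0.0056
χ² = 0.1389 + 0.1815 + 0.0056 = 0.326
Degrees of freedom = 3 − 1 = 2; critical value at α = 0.01 is 9.21.
Since 0.326 < 9.21, we fail to reject the null hypothesis — the data are consistent with the 9:6:1 ratio.

0.326; consistent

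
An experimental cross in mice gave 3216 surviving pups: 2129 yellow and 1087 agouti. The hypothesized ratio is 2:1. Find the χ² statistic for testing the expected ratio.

0.315

Expected counts for N = 3216 under a 2:1 ratio (total parts = 3):
  yellow: 3216 × 2/3 = 2144
  agouti: 3216 × 1/3 = 1072
χ² = Σ (O − E)² / E
  yellow: (2129 − 2144)² / 2144 = 0.1049
  agouti: (1087 − 1072)² / 1072 = 0.2099
χ² = 0.1049 + 0.2099 = 0.3148 ≈ 0.315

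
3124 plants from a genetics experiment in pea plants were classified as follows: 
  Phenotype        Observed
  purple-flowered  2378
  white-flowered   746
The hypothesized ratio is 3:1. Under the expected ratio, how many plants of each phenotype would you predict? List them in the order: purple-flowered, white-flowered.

The 3:1 ratio has 4 parts, so with N = 3124 the expected counts are:
  purple-flowered: 3124 × 3/4 = 2343
  white-flowered: 3124 × 1/4 = 781

2343, 781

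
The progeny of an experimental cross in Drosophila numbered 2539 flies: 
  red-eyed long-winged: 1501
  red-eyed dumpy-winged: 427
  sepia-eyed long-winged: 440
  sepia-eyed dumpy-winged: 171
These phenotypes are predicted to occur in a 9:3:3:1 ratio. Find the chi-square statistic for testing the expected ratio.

12.456

Under the 9:3:3:1 hypothesis (Σ ratio = 16, N = 2539):
  red-eyed long-winged: 2539 × 9/16 = 1428.1875
  red-eyed dumpy-winged: 2539 × 3/16 = 476.0625
  sepia-eyed long-winged: 2539 × 3/16 = 476.0625
  sepia-eyed dumpy-winged: 2539 × 1/16 = 158.6875
χ² = Σ (O − E)² / E
  red-eyed long-winged: (1501 − 1428.1875)² / 1428.1875 = 3.7122
  red-eyed dumpy-winged: (427 − 476.0625)² / 476.0625 = 5.0563
  sepia-eyed long-winged: (440 − 476.0625)² / 476.0625 = 2.7318
  sepia-eyed dumpy-winged: (171 − 158.6875)² / 158.6875 = 0.9553
χ² = 3.7122 + 5.0563 + 2.7318 + 0.9553 = 12.4556 ≈ 12.456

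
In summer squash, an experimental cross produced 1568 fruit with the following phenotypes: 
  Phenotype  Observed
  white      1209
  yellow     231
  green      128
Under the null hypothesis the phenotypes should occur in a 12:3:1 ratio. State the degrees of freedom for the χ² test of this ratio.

A goodness-of-fit test with 3 phenotype classes has df = 3 − 1 = 2.

2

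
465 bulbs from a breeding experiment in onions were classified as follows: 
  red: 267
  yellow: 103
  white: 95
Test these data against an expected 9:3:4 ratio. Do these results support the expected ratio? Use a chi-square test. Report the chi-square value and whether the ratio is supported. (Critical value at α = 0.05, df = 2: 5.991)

6.865; not consistent

Expected counts for N = 465 under a 9:3:4 ratio (total parts = 16):
  red: 465 × 9/16 = 261.5625
  yellow: 465 × 3/16 = 87.1875
  white: 465 × 4/16 = 116.25
χ² = Σ (O − E)² / E
  red: (267 − 261.5625)² / 261.5625 = 0.1130
  yellow: (103 − 87.1875)² / 87.1875 = 2.8678
  white: (95 − 116.25)² / 116.25 = 3.8844
χ² = 0.1130 + 2.8678 + 3.8844 = 6.8652 ≈ 6.865
Degrees of freedom = 3 − 1 = 2; critical value at α = 0.05 is 5.991.
Since 6.865 > 5.991, we reject the null hypothesis — the data do not fit the 9:3:4 ratio.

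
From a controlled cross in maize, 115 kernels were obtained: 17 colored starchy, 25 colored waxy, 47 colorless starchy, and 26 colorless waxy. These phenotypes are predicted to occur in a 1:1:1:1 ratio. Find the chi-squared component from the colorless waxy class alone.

0.263

Under the 1:1:1:1 hypothesis (Σ ratio = 4, N = 115):
  colored starchy: 115 × 1/4 = 28.75
  colored waxy: 115 × 1/4 = 28.75
  colorless starchy: 115 × 1/4 = 28.75
  colorless waxy: 115 × 1/4 = 28.75
Contribution of colorless waxy: (26 − 28.75)² / 28.75 = 0.2630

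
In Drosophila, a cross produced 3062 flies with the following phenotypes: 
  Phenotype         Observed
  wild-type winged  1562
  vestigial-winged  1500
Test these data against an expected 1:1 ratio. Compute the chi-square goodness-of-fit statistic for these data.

1.255

Total ratio parts = 2. Expected numbers out of 3062:
  wild-type winged: 3062 × 1/2 = 1531
  vestigial-winged: 3062 × 1/2 = 1531
χ² = Σ (O − E)² / E
  wild-type winged: (1562 − 1531)² / 1531 = 0.6277
  vestigial-winged: (1500 − 1531)² / 1531 = 0.6277
χ² = 0.6277 + 0.6277 = 1.2554 ≈ 1.255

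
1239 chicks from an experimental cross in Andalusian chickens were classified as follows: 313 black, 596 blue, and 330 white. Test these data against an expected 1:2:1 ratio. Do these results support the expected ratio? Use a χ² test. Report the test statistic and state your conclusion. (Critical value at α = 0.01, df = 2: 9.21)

2.249; consistent

Expected counts for N = 1239 under a 1:2:1 ratio (total parts = 4):
  black: 1239 × 1/4 = 309.75
  blue: 1239 × 2/4 = 619.5
  white: 1239 × 1/4 = 309.75
χ² = Σ (O − E)² / E
  black: (313 − 309.75)² / 309.75 = 0.0341
  blue: (596 − 619.5)² / 619.5 = 0.8914
  white: (330 − 309.75)² / 309.75 = 1.3238
χ² = 0.0341 + 0.8914 + 1.3238 = 2.2493 ≈ 2.249
Degrees of freedom = 3 − 1 = 2; critical value at α = 0.01 is 9.21.
Since 2.249 < 9.21, we fail to reject the null hypothesis — the data are consistent with the 1:2:1 ratio.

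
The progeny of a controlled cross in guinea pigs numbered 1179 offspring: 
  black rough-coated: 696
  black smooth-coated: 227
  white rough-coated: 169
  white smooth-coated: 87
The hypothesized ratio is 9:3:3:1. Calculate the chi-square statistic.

16.449

Under the 9:3:3:1 hypothesis (Σ ratio = 16, N = 1179):
  black rough-coated: 1179 × 9/16 = 663.1875
  black smooth-coated: 1179 × 3/16 = 221.0625
  white rough-coated: 1179 × 3/16 = 221.0625
  white smooth-coated: 1179 × 1/16 = 73.6875
χ² = Σ (O − E)² / E
  black rough-coated: (696 − 663.1875)² / 663.1875 = 1.6235
  black smooth-coated: (227 − 221.0625)² / 221.0625 = 0.1595
  white rough-coated: (169 − 221.0625)² / 221.0625 = 12.2613
  white smooth-coated: (87 − 73.6875)² / 73.6875 = 2.4051
χ² = 1.6235 + 0.1595 + 12.2613 + 2.4051 = 16.4494 ≈ 16.449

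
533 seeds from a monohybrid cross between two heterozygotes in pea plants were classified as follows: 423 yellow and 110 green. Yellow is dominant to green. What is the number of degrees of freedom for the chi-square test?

1

For a monohybrid cross between heterozygotes with complete dominance, the expected phenotypic ratio is 3:1.
A goodness-of-fit test with 2 phenotype classes has df = 2 − 1 = 1.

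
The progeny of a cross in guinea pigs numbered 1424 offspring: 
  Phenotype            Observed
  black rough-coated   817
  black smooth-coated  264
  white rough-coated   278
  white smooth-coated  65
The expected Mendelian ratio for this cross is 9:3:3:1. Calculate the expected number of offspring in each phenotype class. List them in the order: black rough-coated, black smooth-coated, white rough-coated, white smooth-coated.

The 9:3:3:1 ratio has 16 parts, so with N = 1424 the expected counts are:
  black rough-coated: 1424 × 9/16 = 801
  black smooth-coated: 1424 × 3/16 = 267
  white rough-coated: 1424 × 3/16 = 267
  white smooth-coated: 1424 × 1/16 = 89

801, 267, 267, 89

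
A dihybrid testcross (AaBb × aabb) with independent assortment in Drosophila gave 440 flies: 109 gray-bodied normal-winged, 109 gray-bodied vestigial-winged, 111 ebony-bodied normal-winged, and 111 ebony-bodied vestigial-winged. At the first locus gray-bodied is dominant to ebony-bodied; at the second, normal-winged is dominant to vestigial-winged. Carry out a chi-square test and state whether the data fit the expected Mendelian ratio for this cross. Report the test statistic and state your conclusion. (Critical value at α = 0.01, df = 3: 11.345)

A dihybrid testcross with independent assortment gives a 1:1:1:1 ratio.
Expected counts for N = 440 under a 1:1:1:1 ratio (total parts = 4):
  gray-bodied normal-winged: 440 × 1/4 = 110
  gray-bodied vestigial-winged: 440 × 1/4 = 110
  ebony-bodied normal-winged: 440 × 1/4 = 110
  ebony-bodied vestigial-winged: 440 × 1/4 = 110
χ² = Σ (O − E)² / E
  gray-bodied normal-winged: (109 − 110)² / 110 = 0.0091
  gray-bodied vestigial-winged: (109 − 110)² / 110 = 0.0091
  ebony-bodied normal-winged: (111 − 110)² / 110 = 0.0091
  ebony-bodied vestigial-winged: (111 − 110)² / 110 = 0.0091
χ² = 0.0091 + 0.0091 + 0.0091 + 0.0091 = 0.0364 ≈ 0.036
Degrees of freedom = 4 − 1 = 3; critical value at α = 0.01 is 11.345.
Since 0.036 < 11.345, we fail to reject the null hypothesis — the data are consistent with the 1:1:1:1 ratio.

0.036; consistent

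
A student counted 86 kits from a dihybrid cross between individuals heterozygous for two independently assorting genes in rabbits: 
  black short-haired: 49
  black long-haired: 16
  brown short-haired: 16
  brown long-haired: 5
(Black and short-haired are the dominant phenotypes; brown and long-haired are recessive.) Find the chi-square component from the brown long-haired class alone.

A dihybrid F₂ with independent assortment and complete dominance at both loci gives a 9:3:3:1 phenotypic ratio.
Total ratio parts = 16. Expected numbers out of 86:
  black short-haired: 86 × 9/16 = 48.375
  black long-haired: 86 × 3/16 = 16.125
  brown short-haired: 86 × 3/16 = 16.125
  brown long-haired: 86 × 1/16 = 5.375
Contribution of brown long-haired: (5 − 5.375)² / 5.375 = 0.0262

0.026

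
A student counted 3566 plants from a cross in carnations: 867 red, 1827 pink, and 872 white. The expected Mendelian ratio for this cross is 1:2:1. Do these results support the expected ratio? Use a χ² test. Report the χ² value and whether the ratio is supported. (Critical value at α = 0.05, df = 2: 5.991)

Total ratio parts = 4. Expected numbers out of 3566:
  red: 3566 × 1/4 = 891.5
  pink: 3566 × 2/4 = 1783
  white: 3566 × 1/4 = 891.5
χ² = Σ (O − E)² / E
  red: (867 − 891.5)² / 891.5 = 0.6733
  pink: (1827 − 1783)² / 1783 = 1.0858
  white: (872 − 891.5)² / 891.5 = 0.4265
χ² = 0.6733 + 1.0858 + 0.4265 = 2.1856 ≈ 2.186
Degrees of freedom = 3 − 1 = 2; critical value at α = 0.05 is 5.991.
Since 2.186 < 5.991, we fail to reject the null hypothesis — the data are consistent with the 1:2:1 ratio.

2.186; consistent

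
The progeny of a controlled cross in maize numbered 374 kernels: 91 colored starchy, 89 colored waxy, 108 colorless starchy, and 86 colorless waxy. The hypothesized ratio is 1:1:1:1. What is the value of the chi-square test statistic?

Under the 1:1:1:1 hypothesis (Σ ratio = 4, N = 374):
  colored starchy: 374 × 1/4 = 93.5
  colored waxy: 374 × 1/4 = 93.5
  colorless starchy: 374 × 1/4 = 93.5
  colorless waxy: 374 × 1/4 = 93.5
χ² = Σ (O − E)² / E
  colored starchy: (91 − 93.5)² / 93.5 = 0.0668
  colored waxy: (89 − 93.5)² / 93.5 = 0.2166
  colorless starchy: (108 − 93.5)² / 93.5 = 2.2487
  colorless waxy: (86 − 93.5)² / 93.5 = 0.6016
χ² = 0.0668 + 0.2166 + 2.2487 + 0.6016 = 3.1337 ≈ 3.134

3.134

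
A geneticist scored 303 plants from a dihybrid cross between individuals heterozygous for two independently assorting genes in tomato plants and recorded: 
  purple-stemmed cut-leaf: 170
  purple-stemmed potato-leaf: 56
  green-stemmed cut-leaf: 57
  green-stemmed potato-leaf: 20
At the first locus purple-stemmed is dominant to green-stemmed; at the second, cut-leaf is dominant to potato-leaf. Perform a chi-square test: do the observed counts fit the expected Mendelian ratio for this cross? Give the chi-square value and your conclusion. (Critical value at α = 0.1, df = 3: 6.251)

0.073; consistent

A dihybrid F₂ with independent assortment and complete dominance at both loci gives a 9:3:3:1 phenotypic ratio.
Under the 9:3:3:1 hypothesis (Σ ratio = 16, N = 303):
  purple-stemmed cut-leaf: 303 × 9/16 = 170.4375
  purple-stemmed potato-leaf: 303 × 3/16 = 56.8125
  green-stemmed cut-leaf: 303 × 3/16 = 56.8125
  green-stemmed potato-leaf: 303 × 1/16 = 18.9375
χ² = Σ (O − E)² / E
  purple-stemmed cut-leaf: (170 − 170.4375)² / 170.4375 = 0.0011
  purple-stemmed potato-leaf: (56 − 56.8125)² / 56.8125 = 0.0116
  green-stemmed cut-leaf: (57 − 56.8125)² / 56.8125 = 0.0006
  green-stemmed potato-leaf: (20 − 18.9375)² / 18.9375 = 0.0596
χ² = 0.0011 + 0.0116 + 0.0006 + 0.0596 = 0.0729 ≈ 0.073
Degrees of freedom = 4 − 1 = 3; critical value at α = 0.1 is 6.251.
Since 0.073 < 6.251, we fail to reject the null hypothesis — the data are consistent with the 9:3:3:1 ratio.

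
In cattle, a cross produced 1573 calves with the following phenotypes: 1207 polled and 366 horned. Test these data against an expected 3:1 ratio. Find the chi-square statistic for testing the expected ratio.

2.518

Under the 3:1 hypothesis (Σ ratio = 4, N = 1573):
  polled: 1573 × 3/4 = 1179.75
  horned: 1573 × 1/4 = 393.25
χ² = Σ (O − E)² / E
  polled: (1207 − 1179.75)² / 1179.75 = 0.6294
  horned: (366 − 393.25)² / 393.25 = 1.8883
χ² = 0.6294 + 1.8883 = 2.5177 ≈ 2.518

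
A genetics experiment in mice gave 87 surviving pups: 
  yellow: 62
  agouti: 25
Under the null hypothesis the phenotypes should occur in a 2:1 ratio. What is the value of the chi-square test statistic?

Total ratio parts = 3. Expected numbers out of 87:
  yellow: 87 × 2/3 = 58
  agouti: 87 × 1/3 = 29
χ² = Σ (O − E)² / E
  yellow: (62 − 58)² / 58 = 0.2759
  agouti: (25 − 29)² / 29 = 0.5517
χ² = 0.2759 + 0.5517 = 0.8276 ≈ 0.828

0.828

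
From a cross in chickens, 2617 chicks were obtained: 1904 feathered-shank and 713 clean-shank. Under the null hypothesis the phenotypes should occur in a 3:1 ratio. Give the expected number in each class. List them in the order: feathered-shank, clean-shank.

The 3:1 ratio has 4 parts, so with N = 2617 the expected counts are:
  feathered-shank: 2617 × 3/4 = 1962.75
  clean-shank: 2617 × 1/4 = 654.25

1962.75, 654.25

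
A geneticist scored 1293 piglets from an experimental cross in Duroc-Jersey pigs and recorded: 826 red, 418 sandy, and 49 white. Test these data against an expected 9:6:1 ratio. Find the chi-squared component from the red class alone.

13.391

Total ratio parts = 16. Expected numbers out of 1293:
  red: 1293 × 9/16 = 727.3125
  sandy: 1293 × 6/16 = 484.875
  white: 1293 × 1/16 = 80.8125
Contribution of red: (826 − 727.3125)² / 727.3125 = 13.3907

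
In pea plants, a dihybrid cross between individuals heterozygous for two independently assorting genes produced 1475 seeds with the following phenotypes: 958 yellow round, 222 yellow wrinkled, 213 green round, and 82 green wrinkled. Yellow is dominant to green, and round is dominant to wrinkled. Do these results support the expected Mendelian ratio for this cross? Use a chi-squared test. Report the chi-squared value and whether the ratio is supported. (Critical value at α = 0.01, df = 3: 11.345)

A dihybrid F₂ with independent assortment and complete dominance at both loci gives a 9:3:3:1 phenotypic ratio.
Under the 9:3:3:1 hypothesis (Σ ratio = 16, N = 1475):
  yellow round: 1475 × 9/16 = 829.6875
  yellow wrinkled: 1475 × 3/16 = 276.5625
  green round: 1475 × 3/16 = 276.5625
  green wrinkled: 1475 × 1/16 = 92.1875
χ² = Σ (O − E)² / E
  yellow round: (958 − 829.6875)² / 829.6875 = 19.8437
  yellow wrinkled: (222 − 276.5625)² / 276.5625 = 10.7645
  green round: (213 − 276.5625)² / 276.5625 = 14.6086
  green wrinkled: (82 − 92.1875)² / 92.1875 = 1.1258
χ² = 19.8437 + 10.7645 + 14.6086 + 1.1258 = 46.3426 ≈ 46.343
Degrees of freedom = 4 − 1 = 3; critical value at α = 0.01 is 11.345.
Since 46.343 > 11.345, we reject the null hypothesis — the data do not fit the 9:3:3:1 ratio.

46.343; not consistent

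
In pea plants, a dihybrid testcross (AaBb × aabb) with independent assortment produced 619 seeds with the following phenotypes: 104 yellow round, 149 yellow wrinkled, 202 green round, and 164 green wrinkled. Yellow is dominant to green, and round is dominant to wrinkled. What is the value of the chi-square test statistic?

A dihybrid testcross with independent assortment gives a 1:1:1:1 ratio.
Total ratio parts = 4. Expected numbers out of 619:
  yellow round: 619 × 1/4 = 154.75
  yellow wrinkled: 619 × 1/4 = 154.75
  green round: 619 × 1/4 = 154.75
  green wrinkled: 619 × 1/4 = 154.75
χ² = Σ (O − E)² / E
  yellow round: (104 − 154.75)² / 154.75 = 16.6434
  yellow wrinkled: (149 − 154.75)² / 154.75 = 0.2137
  green round: (202 − 154.75)² / 154.75 = 14.4269
  green wrinkled: (164 − 154.75)² / 154.75 = 0.5529
χ² = 16.6434 + 0.2137 + 14.4269 + 0.5529 = 31.8369 ≈ 31.837

31.837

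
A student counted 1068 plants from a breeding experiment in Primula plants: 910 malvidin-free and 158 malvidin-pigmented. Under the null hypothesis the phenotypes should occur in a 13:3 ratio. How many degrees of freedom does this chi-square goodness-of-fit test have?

1

A goodness-of-fit test with 2 phenotype classes has df = 2 − 1 = 1.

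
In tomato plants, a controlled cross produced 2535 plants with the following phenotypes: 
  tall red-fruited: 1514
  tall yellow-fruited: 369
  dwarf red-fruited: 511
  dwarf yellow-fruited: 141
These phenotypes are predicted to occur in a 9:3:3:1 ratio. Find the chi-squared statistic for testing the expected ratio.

33.816

Expected counts for N = 2535 under a 9:3:3:1 ratio (total parts = 16):
  tall red-fruited: 2535 × 9/16 = 1425.9375
  tall yellow-fruited: 2535 × 3/16 = 475.3125
  dwarf red-fruited: 2535 × 3/16 = 475.3125
  dwarf yellow-fruited: 2535 × 1/16 = 158.4375
χ² = Σ (O − E)² / E
  tall red-fruited: (1514 − 1425.9375)² / 1425.9375 = 5.4385
  tall yellow-fruited: (369 − 475.3125)² / 475.3125 = 23.7788
  dwarf red-fruited: (511 − 475.3125)² / 475.3125 = 2.6795
  dwarf yellow-fruited: (141 − 158.4375)² / 158.4375 = 1.9192
χ² = 5.4385 + 23.7788 + 2.6795 + 1.9192 = 33.816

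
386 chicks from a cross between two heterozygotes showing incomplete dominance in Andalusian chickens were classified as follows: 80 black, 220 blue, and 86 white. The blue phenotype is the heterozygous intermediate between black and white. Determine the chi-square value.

With incomplete dominance, a heterozygote × heterozygote cross gives a 1:2:1 phenotypic ratio.
Total ratio parts = 4. Expected numbers out of 386:
  black: 386 × 1/4 = 96.5
  blue: 386 × 2/4 = 193
  white: 386 × 1/4 = 96.5
χ² = Σ (O − E)² / E
  black: (80 − 96.5)² / 96.5 = 2.8212
  blue: (220 − 193)² / 193 = 3.7772
  white: (86 − 96.5)² / 96.5 = 1.1425
χ² = 2.8212 + 3.7772 + 1.1425 = 7.7409 ≈ 7.741

7.741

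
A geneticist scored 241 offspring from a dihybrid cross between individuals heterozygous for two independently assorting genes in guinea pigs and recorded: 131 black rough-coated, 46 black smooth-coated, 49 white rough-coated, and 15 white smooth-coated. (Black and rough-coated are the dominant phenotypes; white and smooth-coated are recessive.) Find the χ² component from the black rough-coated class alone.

A dihybrid F₂ with independent assortment and complete dominance at both loci gives a 9:3:3:1 phenotypic ratio.
The 9:3:3:1 ratio has 16 parts, so with N = 241 the expected counts are:
  black rough-coated: 241 × 9/16 = 135.5625
  black smooth-coated: 241 × 3/16 = 45.1875
  white rough-coated: 241 × 3/16 = 45.1875
  white smooth-coated: 241 × 1/16 = 15.0625
Contribution of black rough-coated: (131 − 135.5625)² / 135.5625 = 0.1536

0.154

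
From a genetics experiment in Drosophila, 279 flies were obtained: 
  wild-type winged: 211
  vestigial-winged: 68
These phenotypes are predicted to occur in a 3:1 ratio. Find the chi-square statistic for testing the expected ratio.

0.059

Expected counts for N = 279 under a 3:1 ratio (total parts = 4):
  wild-type winged: 279 × 3/4 = 209.25
  vestigial-winged: 279 × 1/4 = 69.75
χ² = Σ (O − E)² / E
  wild-type winged: (211 − 209.25)² / 209.25 = 0.0146
  vestigial-winged: (68 − 69.75)² / 69.75 = 0.0439
χ² = 0.0146 + 0.0439 = 0.0585 ≈ 0.059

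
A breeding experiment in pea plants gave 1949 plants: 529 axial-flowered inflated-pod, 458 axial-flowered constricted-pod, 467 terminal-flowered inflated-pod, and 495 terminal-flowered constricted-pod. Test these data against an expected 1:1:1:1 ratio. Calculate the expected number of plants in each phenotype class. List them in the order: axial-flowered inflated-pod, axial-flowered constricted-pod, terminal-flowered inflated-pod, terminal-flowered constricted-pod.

487.25, 487.25, 487.25, 487.25

The 1:1:1:1 ratio has 4 parts, so with N = 1949 the expected counts are:
  axial-flowered inflated-pod: 1949 × 1/4 = 487.25
  axial-flowered constricted-pod: 1949 × 1/4 = 487.25
  terminal-flowered inflated-pod: 1949 × 1/4 = 487.25
  terminal-flowered constricted-pod: 1949 × 1/4 = 487.25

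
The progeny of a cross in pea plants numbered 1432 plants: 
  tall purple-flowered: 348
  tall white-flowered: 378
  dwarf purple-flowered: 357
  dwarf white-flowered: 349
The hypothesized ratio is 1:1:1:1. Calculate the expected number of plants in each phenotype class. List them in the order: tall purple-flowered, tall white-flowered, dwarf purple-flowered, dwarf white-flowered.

358, 358, 358, 358

Expected counts for N = 1432 under a 1:1:1:1 ratio (total parts = 4):
  tall purple-flowered: 1432 × 1/4 = 358
  tall white-flowered: 1432 × 1/4 = 358
  dwarf purple-flowered: 1432 × 1/4 = 358
  dwarf white-flowered: 1432 × 1/4 = 358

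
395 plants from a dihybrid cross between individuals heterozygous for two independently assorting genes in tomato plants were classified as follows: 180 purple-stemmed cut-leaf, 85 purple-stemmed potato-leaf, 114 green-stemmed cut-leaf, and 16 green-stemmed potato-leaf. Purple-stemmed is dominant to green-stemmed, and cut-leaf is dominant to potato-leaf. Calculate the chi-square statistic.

34.219

A dihybrid F₂ with independent assortment and complete dominance at both loci gives a 9:3:3:1 phenotypic ratio.
Total ratio parts = 16. Expected numbers out of 395:
  purple-stemmed cut-leaf: 395 × 9/16 = 222.1875
  purple-stemmed potato-leaf: 395 × 3/16 = 74.0625
  green-stemmed cut-leaf: 395 × 3/16 = 74.0625
  green-stemmed potato-leaf: 395 × 1/16 = 24.6875
χ² = Σ (O − E)² / E
  purple-stemmed cut-leaf: (180 − 222.1875)² / 222.1875 = 8.0103
  purple-stemmed potato-leaf: (85 − 74.0625)² / 74.0625 = 1.6152
  green-stemmed cut-leaf: (114 − 74.0625)² / 74.0625 = 21.5359
  green-stemmed potato-leaf: (16 − 24.6875)² / 24.6875 = 3.0571
χ² = 8.0103 + 1.6152 + 21.5359 + 3.0571 = 34.2185 ≈ 34.219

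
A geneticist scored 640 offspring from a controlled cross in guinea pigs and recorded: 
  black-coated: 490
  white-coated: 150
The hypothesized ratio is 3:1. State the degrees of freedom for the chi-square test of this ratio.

A goodness-of-fit test with 2 phenotype classes has df = 2 − 1 = 1.

1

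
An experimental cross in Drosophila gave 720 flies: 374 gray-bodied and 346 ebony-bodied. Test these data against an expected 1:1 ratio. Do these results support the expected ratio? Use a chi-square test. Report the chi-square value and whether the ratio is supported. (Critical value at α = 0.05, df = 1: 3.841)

The 1:1 ratio has 2 parts, so with N = 720 the expected counts are:
  gray-bodied: 720 × 1/2 = 360
  ebony-bodied: 720 × 1/2 = 360
χ² = Σ (O − E)² / E
  gray-bodied: (374 − 360)² / 360 = 0.5444
  ebony-bodied: (346 − 360)² / 360 = 0.5444
χ² = 0.5444 + 0.5444 = 1.0888 ≈ 1.089
Degrees of freedom = 2 − 1 = 1; critical value at α = 0.05 is 3.841.
Since 1.089 < 3.841, we fail to reject the null hypothesis — the data are consistent with the 1:1 ratio.

1.089; consistent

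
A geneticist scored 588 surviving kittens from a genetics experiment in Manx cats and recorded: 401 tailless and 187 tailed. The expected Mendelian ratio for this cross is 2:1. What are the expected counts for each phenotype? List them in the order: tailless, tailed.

The 2:1 ratio has 3 parts, so with N = 588 the expected counts are:
  tailless: 588 × 2/3 = 392
  tailed: 588 × 1/3 = 196

392, 196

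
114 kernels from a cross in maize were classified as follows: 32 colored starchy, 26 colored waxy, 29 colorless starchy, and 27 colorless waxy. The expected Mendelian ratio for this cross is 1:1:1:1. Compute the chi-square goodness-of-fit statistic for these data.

Total ratio parts = 4. Expected numbers out of 114:
  colored starchy: 114 × 1/4 = 28.5
  colored waxy: 114 × 1/4 = 28.5
  colorless starchy: 114 × 1/4 = 28.5
  colorless waxy: 114 × 1/4 = 28.5
χ² = Σ (O − E)² / E
  colored starchy: (32 − 28.5)² / 28.5 = 0.4298
  colored waxy: (26 − 28.5)² / 28.5 = 0.2193
  colorless starchy: (29 − 28.5)² / 28.5 = 0.0088
  colorless waxy: (27 − 28.5)² / 28.5 = 0.0789
χ² = 0.4298 + 0.2193 + 0.0088 + 0.0789 = 0.7368 ≈ 0.737

0.737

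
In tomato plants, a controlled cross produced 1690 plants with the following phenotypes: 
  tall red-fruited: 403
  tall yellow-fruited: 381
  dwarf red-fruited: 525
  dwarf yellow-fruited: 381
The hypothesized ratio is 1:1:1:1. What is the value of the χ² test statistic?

Expected counts for N = 1690 under a 1:1:1:1 ratio (total parts = 4):
  tall red-fruited: 1690 × 1/4 = 422.5
  tall yellow-fruited: 1690 × 1/4 = 422.5
  dwarf red-fruited: 1690 × 1/4 = 422.5
  dwarf yellow-fruited: 1690 × 1/4 = 422.5
χ² = Σ (O − E)² / E
  tall red-fruited: (403 − 422.5)² / 422.5 = 0.9000
  tall yellow-fruited: (381 − 422.5)² / 422.5 = 4.0763
  dwarf red-fruited: (525 − 422.5)² / 422.5 = 24.8669
  dwarf yellow-fruited: (381 − 422.5)² / 422.5 = 4.0763
χ² = 0.9000 + 4.0763 + 24.8669 + 4.0763 = 33.9195 ≈ 33.920

33.920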